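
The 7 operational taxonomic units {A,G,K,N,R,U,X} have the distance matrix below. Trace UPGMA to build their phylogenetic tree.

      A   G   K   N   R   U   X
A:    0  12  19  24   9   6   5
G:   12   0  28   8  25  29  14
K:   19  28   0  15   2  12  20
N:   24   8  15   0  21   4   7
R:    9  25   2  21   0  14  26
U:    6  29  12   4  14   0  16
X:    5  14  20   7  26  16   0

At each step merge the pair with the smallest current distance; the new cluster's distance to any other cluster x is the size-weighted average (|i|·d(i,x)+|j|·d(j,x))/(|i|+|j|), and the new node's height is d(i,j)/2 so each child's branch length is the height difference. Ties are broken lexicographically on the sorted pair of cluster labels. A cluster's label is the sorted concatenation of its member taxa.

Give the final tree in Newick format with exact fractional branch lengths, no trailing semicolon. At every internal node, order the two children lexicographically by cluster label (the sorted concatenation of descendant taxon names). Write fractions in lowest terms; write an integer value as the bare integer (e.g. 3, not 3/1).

((((A:5/2,X:5/2):4,G:13/2):1,(N:2,U:2):11/2):39/20,(K:1,R:1):169/20)

step 1: merge (K,R) at d=2; branch lengths K→1, R→1; new cluster KR
  updated: d(A,KR)=14, d(G,KR)=53/2, d(KR,N)=18, d(KR,U)=13, d(KR,X)=23
step 2: merge (N,U) at d=4; branch lengths N→2, U→2; new cluster NU
  updated: d(A,NU)=15, d(G,NU)=37/2, d(KR,NU)=31/2, d(NU,X)=23/2
step 3: merge (A,X) at d=5; branch lengths A→5/2, X→5/2; new cluster AX
  updated: d(AX,G)=13, d(AX,KR)=37/2, d(AX,NU)=53/4
step 4: merge (AX,G) at d=13; branch lengths AX→4, G→13/2; new cluster AGX
  updated: d(AGX,KR)=127/6, d(AGX,NU)=15
step 5: merge (AGX,NU) at d=15; branch lengths AGX→1, NU→11/2; new cluster AGNUX
  updated: d(AGNUX,KR)=189/10
step 6: merge (AGNUX,KR) at d=189/10; branch lengths AGNUX→39/20, KR→169/20; new cluster AGKNRUX
final tree: ((((A:5/2,X:5/2):4,G:13/2):1,(N:2,U:2):11/2):39/20,(K:1,R:1):169/20)
total length: 192/5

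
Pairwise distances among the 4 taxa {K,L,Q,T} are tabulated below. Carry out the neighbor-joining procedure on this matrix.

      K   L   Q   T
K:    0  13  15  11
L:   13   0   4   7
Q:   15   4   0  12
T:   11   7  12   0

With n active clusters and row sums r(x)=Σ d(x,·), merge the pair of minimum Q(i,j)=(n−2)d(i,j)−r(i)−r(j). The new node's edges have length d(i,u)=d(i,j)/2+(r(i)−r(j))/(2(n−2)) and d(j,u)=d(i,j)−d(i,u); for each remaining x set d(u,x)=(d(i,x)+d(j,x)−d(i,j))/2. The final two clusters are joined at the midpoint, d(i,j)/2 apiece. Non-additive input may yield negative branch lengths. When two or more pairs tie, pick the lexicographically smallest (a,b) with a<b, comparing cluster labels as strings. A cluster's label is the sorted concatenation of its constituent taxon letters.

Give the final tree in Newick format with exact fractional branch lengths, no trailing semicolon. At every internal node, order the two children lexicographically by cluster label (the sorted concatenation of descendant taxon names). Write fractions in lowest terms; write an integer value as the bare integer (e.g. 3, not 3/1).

(((K:31/4,T:13/4):17/4,L:1/4):15/8,Q:15/8)

iteration 1: select K,T (d=11, Q=-47); attach at lengths (31/4, 13/4); label the merged cluster KT
  updated: d(KT,L)=9/2, d(KT,Q)=8
iteration 2: select KT,L (d=9/2, Q=-33/2); attach at lengths (17/4, 1/4); label the merged cluster KLT
  updated: d(KLT,Q)=15/4
iteration 3: select KLT,Q (d=15/4); attach at lengths (15/8, 15/8); label the merged cluster KLQT
final tree: (((K:31/4,T:13/4):17/4,L:1/4):15/8,Q:15/8)
total length: 77/4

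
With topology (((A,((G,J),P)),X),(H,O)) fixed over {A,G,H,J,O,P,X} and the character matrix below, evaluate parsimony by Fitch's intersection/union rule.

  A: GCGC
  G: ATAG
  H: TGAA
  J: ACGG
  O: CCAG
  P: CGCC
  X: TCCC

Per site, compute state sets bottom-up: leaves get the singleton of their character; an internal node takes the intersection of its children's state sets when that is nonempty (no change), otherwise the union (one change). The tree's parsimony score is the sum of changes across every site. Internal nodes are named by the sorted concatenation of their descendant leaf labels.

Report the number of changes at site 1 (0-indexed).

[col 0] GJ: children G:{A}, J:{A} ∩→ {A}; cost 0
[col 0] GJP: children GJ:{A}, P:{C} ∪→ {A,C}; cost 1
[col 0] AGJP: children A:{G}, GJP:{A,C} ∪→ {A,C,G}; cost 1
[col 0] AGJPX: children AGJP:{A,C,G}, X:{T} ∪→ {A,C,G,T}; cost 1
[col 0] HO: children H:{T}, O:{C} ∪→ {C,T}; cost 1
[col 0] AGHJOPX: children AGJPX:{A,C,G,T}, HO:{C,T} ∩→ {C,T}; cost 0
[col 1] GJ: children G:{T}, J:{C} ∪→ {C,T}; cost 1
[col 1] GJP: children GJ:{C,T}, P:{G} ∪→ {C,G,T}; cost 1
[col 1] AGJP: children A:{C}, GJP:{C,G,T} ∩→ {C}; cost 0
[col 1] AGJPX: children AGJP:{C}, X:{C} ∩→ {C}; cost 0
[col 1] HO: children H:{G}, O:{C} ∪→ {C,G}; cost 1
[col 1] AGHJOPX: children AGJPX:{C}, HO:{C,G} ∩→ {C}; cost 0
[col 2] GJ: children G:{A}, J:{G} ∪→ {A,G}; cost 1
[col 2] GJP: children GJ:{A,G}, P:{C} ∪→ {A,C,G}; cost 1
[col 2] AGJP: children A:{G}, GJP:{A,C,G} ∩→ {G}; cost 0
[col 2] AGJPX: children AGJP:{G}, X:{C} ∪→ {C,G}; cost 1
[col 2] HO: children H:{A}, O:{A} ∩→ {A}; cost 0
[col 2] AGHJOPX: children AGJPX:{C,G}, HO:{A} ∪→ {A,C,G}; cost 1
[col 3] GJ: children G:{G}, J:{G} ∩→ {G}; cost 0
[col 3] GJP: children GJ:{G}, P:{C} ∪→ {C,G}; cost 1
[col 3] AGJP: children A:{C}, GJP:{C,G} ∩→ {C}; cost 0
[col 3] AGJPX: children AGJP:{C}, X:{C} ∩→ {C}; cost 0
[col 3] HO: children H:{A}, O:{G} ∪→ {A,G}; cost 1
[col 3] AGHJOPX: children AGJPX:{C}, HO:{A,G} ∪→ {A,C,G}; cost 1
per-site changes: [4, 3, 4, 3]; total = 14

3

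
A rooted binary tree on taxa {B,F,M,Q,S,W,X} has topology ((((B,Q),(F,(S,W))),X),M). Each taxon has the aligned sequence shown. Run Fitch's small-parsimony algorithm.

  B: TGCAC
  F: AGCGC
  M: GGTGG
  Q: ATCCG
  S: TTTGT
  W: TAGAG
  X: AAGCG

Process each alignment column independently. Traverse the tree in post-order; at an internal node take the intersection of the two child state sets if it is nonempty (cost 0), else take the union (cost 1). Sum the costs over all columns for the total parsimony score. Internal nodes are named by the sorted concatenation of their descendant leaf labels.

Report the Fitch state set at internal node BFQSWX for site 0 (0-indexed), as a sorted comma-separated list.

[col 0] BQ: children B:{T}, Q:{A} ∪→ {A,T}; cost 1
[col 0] SW: children S:{T}, W:{T} ∩→ {T}; cost 0
[col 0] FSW: children F:{A}, SW:{T} ∪→ {A,T}; cost 1
[col 0] BFQSW: children BQ:{A,T}, FSW:{A,T} ∩→ {A,T}; cost 0
[col 0] BFQSWX: children BFQSW:{A,T}, X:{A} ∩→ {A}; cost 0
[col 0] BFMQSWX: children BFQSWX:{A}, M:{G} ∪→ {A,G}; cost 1
[col 1] BQ: children B:{G}, Q:{T} ∪→ {G,T}; cost 1
[col 1] SW: children S:{T}, W:{A} ∪→ {A,T}; cost 1
[col 1] FSW: children F:{G}, SW:{A,T} ∪→ {A,G,T}; cost 1
[col 1] BFQSW: children BQ:{G,T}, FSW:{A,G,T} ∩→ {G,T}; cost 0
[col 1] BFQSWX: children BFQSW:{G,T}, X:{A} ∪→ {A,G,T}; cost 1
[col 1] BFMQSWX: children BFQSWX:{A,G,T}, M:{G} ∩→ {G}; cost 0
[col 2] BQ: children B:{C}, Q:{C} ∩→ {C}; cost 0
[col 2] SW: children S:{T}, W:{G} ∪→ {G,T}; cost 1
[col 2] FSW: children F:{C}, SW:{G,T} ∪→ {C,G,T}; cost 1
[col 2] BFQSW: children BQ:{C}, FSW:{C,G,T} ∩→ {C}; cost 0
[col 2] BFQSWX: children BFQSW:{C}, X:{G} ∪→ {C,G}; cost 1
[col 2] BFMQSWX: children BFQSWX:{C,G}, M:{T} ∪→ {C,G,T}; cost 1
[col 3] BQ: children B:{A}, Q:{C} ∪→ {A,C}; cost 1
[col 3] SW: children S:{G}, W:{A} ∪→ {A,G}; cost 1
[col 3] FSW: children F:{G}, SW:{A,G} ∩→ {G}; cost 0
[col 3] BFQSW: children BQ:{A,C}, FSW:{G} ∪→ {A,C,G}; cost 1
[col 3] BFQSWX: children BFQSW:{A,C,G}, X:{C} ∩→ {C}; cost 0
[col 3] BFMQSWX: children BFQSWX:{C}, M:{G} ∪→ {C,G}; cost 1
[col 4] BQ: children B:{C}, Q:{G} ∪→ {C,G}; cost 1
[col 4] SW: children S:{T}, W:{G} ∪→ {G,T}; cost 1
[col 4] FSW: children F:{C}, SW:{G,T} ∪→ {C,G,T}; cost 1
[col 4] BFQSW: children BQ:{C,G}, FSW:{C,G,T} ∩→ {C,G}; cost 0
[col 4] BFQSWX: children BFQSW:{C,G}, X:{G} ∩→ {G}; cost 0
[col 4] BFMQSWX: children BFQSWX:{G}, M:{G} ∩→ {G}; cost 0
per-site changes: [3, 4, 4, 4, 3]; total = 18

A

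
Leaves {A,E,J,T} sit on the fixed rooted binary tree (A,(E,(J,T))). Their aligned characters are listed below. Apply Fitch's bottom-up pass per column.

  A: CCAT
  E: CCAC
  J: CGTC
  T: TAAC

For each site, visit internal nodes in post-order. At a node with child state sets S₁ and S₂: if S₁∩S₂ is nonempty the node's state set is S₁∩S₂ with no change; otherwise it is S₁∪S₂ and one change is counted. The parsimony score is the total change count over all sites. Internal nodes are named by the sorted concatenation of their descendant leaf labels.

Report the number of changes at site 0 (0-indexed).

[col 0] JT: children J:{C}, T:{T} ∪→ {C,T}; cost 1
[col 0] EJT: children E:{C}, JT:{C,T} ∩→ {C}; cost 0
[col 0] AEJT: children A:{C}, EJT:{C} ∩→ {C}; cost 0
[col 1] JT: children J:{G}, T:{A} ∪→ {A,G}; cost 1
[col 1] EJT: children E:{C}, JT:{A,G} ∪→ {A,C,G}; cost 1
[col 1] AEJT: children A:{C}, EJT:{A,C,G} ∩→ {C}; cost 0
[col 2] JT: children J:{T}, T:{A} ∪→ {A,T}; cost 1
[col 2] EJT: children E:{A}, JT:{A,T} ∩→ {A}; cost 0
[col 2] AEJT: children A:{A}, EJT:{A} ∩→ {A}; cost 0
[col 3] JT: children J:{C}, T:{C} ∩→ {C}; cost 0
[col 3] EJT: children E:{C}, JT:{C} ∩→ {C}; cost 0
[col 3] AEJT: children A:{T}, EJT:{C} ∪→ {C,T}; cost 1
per-site changes: [1, 2, 1, 1]; total = 5

1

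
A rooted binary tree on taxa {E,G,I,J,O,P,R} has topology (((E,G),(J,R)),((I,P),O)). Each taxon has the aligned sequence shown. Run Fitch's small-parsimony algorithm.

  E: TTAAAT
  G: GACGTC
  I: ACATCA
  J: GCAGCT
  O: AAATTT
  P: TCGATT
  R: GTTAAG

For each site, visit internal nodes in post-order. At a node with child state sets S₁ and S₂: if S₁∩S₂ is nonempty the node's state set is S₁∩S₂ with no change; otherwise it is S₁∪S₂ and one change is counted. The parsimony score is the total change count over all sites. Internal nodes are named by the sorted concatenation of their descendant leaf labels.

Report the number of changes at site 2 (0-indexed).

site 0, node EG: E={T} ∪ G={G} → {G,T} (+1)
site 0, node JR: J={G} ∩ R={G} → {G} (+0)
site 0, node EGJR: EG={G,T} ∩ JR={G} → {G} (+0)
site 0, node IP: I={A} ∪ P={T} → {A,T} (+1)
site 0, node IOP: IP={A,T} ∩ O={A} → {A} (+0)
site 0, node EGIJOPR: EGJR={G} ∪ IOP={A} → {A,G} (+1)
site 1, node EG: E={T} ∪ G={A} → {A,T} (+1)
site 1, node JR: J={C} ∪ R={T} → {C,T} (+1)
site 1, node EGJR: EG={A,T} ∩ JR={C,T} → {T} (+0)
site 1, node IP: I={C} ∩ P={C} → {C} (+0)
site 1, node IOP: IP={C} ∪ O={A} → {A,C} (+1)
site 1, node EGIJOPR: EGJR={T} ∪ IOP={A,C} → {A,C,T} (+1)
site 2, node EG: E={A} ∪ G={C} → {A,C} (+1)
site 2, node JR: J={A} ∪ R={T} → {A,T} (+1)
site 2, node EGJR: EG={A,C} ∩ JR={A,T} → {A} (+0)
site 2, node IP: I={A} ∪ P={G} → {A,G} (+1)
site 2, node IOP: IP={A,G} ∩ O={A} → {A} (+0)
site 2, node EGIJOPR: EGJR={A} ∩ IOP={A} → {A} (+0)
site 3, node EG: E={A} ∪ G={G} → {A,G} (+1)
site 3, node JR: J={G} ∪ R={A} → {A,G} (+1)
site 3, node EGJR: EG={A,G} ∩ JR={A,G} → {A,G} (+0)
site 3, node IP: I={T} ∪ P={A} → {A,T} (+1)
site 3, node IOP: IP={A,T} ∩ O={T} → {T} (+0)
site 3, node EGIJOPR: EGJR={A,G} ∪ IOP={T} → {A,G,T} (+1)
site 4, node EG: E={A} ∪ G={T} → {A,T} (+1)
site 4, node JR: J={C} ∪ R={A} → {A,C} (+1)
site 4, node EGJR: EG={A,T} ∩ JR={A,C} → {A} (+0)
site 4, node IP: I={C} ∪ P={T} → {C,T} (+1)
site 4, node IOP: IP={C,T} ∩ O={T} → {T} (+0)
site 4, node EGIJOPR: EGJR={A} ∪ IOP={T} → {A,T} (+1)
site 5, node EG: E={T} ∪ G={C} → {C,T} (+1)
site 5, node JR: J={T} ∪ R={G} → {G,T} (+1)
site 5, node EGJR: EG={C,T} ∩ JR={G,T} → {T} (+0)
site 5, node IP: I={A} ∪ P={T} → {A,T} (+1)
site 5, node IOP: IP={A,T} ∩ O={T} → {T} (+0)
site 5, node EGIJOPR: EGJR={T} ∩ IOP={T} → {T} (+0)
per-site changes: [3, 4, 3, 4, 4, 3]; total = 21

3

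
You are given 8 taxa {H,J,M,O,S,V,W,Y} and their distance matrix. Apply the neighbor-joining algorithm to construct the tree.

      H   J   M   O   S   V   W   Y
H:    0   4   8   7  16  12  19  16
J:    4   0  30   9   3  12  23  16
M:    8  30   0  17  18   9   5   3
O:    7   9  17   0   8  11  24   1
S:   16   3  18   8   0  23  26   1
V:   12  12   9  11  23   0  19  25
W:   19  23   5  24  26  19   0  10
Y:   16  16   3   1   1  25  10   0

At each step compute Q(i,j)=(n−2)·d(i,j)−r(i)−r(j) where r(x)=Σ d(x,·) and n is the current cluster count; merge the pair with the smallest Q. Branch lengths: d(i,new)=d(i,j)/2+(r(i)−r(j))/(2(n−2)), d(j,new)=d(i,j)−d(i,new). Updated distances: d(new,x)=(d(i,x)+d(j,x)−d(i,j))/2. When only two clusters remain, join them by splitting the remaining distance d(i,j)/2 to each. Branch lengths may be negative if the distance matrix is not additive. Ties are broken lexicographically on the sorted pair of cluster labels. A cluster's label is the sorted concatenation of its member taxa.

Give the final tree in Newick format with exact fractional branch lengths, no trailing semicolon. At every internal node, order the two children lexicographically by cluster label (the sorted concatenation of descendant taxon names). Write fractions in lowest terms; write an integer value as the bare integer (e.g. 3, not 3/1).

((((H:79/24,V:209/24):19/16,(J:-1/32,S:97/32):81/16):1/2,((M:-1/2,W:11/2):9/2,Y:-1/2):49/8):11/16,O:11/16)

step 1: merge (M,W) at d=5, Q=-186; branch lengths M→-1/2, W→11/2; new cluster MW
  updated: d(H,MW)=11, d(J,MW)=24, d(MW,O)=18, d(MW,S)=39/2, d(MW,V)=23/2, d(MW,Y)=4
step 2: merge (MW,Y) at d=4, Q=-131; branch lengths MW→9/2, Y→-1/2; new cluster MWY
  updated: d(H,MWY)=23/2, d(J,MWY)=18, d(MWY,O)=15/2, d(MWY,S)=33/4, d(MWY,V)=65/4
step 3: merge (J,S) at d=3, Q=-369/4; branch lengths J→-1/32, S→97/32; new cluster JS
  updated: d(H,JS)=17/2, d(JS,MWY)=93/8, d(JS,O)=7, d(JS,V)=16
step 4: merge (H,V) at d=12, Q=-233/4; branch lengths H→79/24, V→209/24; new cluster HV
  updated: d(HV,JS)=25/4, d(HV,MWY)=63/8, d(HV,O)=3
step 5: merge (HV,JS) at d=25/4, Q=-59/2; branch lengths HV→19/16, JS→81/16; new cluster HJSV
  updated: d(HJSV,MWY)=53/8, d(HJSV,O)=15/8
step 6: merge (HJSV,MWY) at d=53/8, Q=-16; branch lengths HJSV→1/2, MWY→49/8; new cluster HJMSVWY
  updated: d(HJMSVWY,O)=11/8
step 7: merge (HJMSVWY,O) at d=11/8; branch lengths HJMSVWY→11/16, O→11/16; new cluster HJMOSVWY
final tree: ((((H:79/24,V:209/24):19/16,(J:-1/32,S:97/32):81/16):1/2,((M:-1/2,W:11/2):9/2,Y:-1/2):49/8):11/16,O:11/16)
total length: 153/4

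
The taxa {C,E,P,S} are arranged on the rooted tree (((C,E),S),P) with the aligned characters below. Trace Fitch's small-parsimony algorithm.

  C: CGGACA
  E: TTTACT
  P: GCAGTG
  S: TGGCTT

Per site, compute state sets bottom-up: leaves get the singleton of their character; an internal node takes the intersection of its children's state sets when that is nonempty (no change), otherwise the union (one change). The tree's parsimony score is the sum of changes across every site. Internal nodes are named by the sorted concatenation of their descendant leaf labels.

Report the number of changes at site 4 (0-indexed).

[col 0] CE: children C:{C}, E:{T} ∪→ {C,T}; cost 1
[col 0] CES: children CE:{C,T}, S:{T} ∩→ {T}; cost 0
[col 0] CEPS: children CES:{T}, P:{G} ∪→ {G,T}; cost 1
[col 1] CE: children C:{G}, E:{T} ∪→ {G,T}; cost 1
[col 1] CES: children CE:{G,T}, S:{G} ∩→ {G}; cost 0
[col 1] CEPS: children CES:{G}, P:{C} ∪→ {C,G}; cost 1
[col 2] CE: children C:{G}, E:{T} ∪→ {G,T}; cost 1
[col 2] CES: children CE:{G,T}, S:{G} ∩→ {G}; cost 0
[col 2] CEPS: children CES:{G}, P:{A} ∪→ {A,G}; cost 1
[col 3] CE: children C:{A}, E:{A} ∩→ {A}; cost 0
[col 3] CES: children CE:{A}, S:{C} ∪→ {A,C}; cost 1
[col 3] CEPS: children CES:{A,C}, P:{G} ∪→ {A,C,G}; cost 1
[col 4] CE: children C:{C}, E:{C} ∩→ {C}; cost 0
[col 4] CES: children CE:{C}, S:{T} ∪→ {C,T}; cost 1
[col 4] CEPS: children CES:{C,T}, P:{T} ∩→ {T}; cost 0
[col 5] CE: children C:{A}, E:{T} ∪→ {A,T}; cost 1
[col 5] CES: children CE:{A,T}, S:{T} ∩→ {T}; cost 0
[col 5] CEPS: children CES:{T}, P:{G} ∪→ {G,T}; cost 1
per-site changes: [2, 2, 2, 2, 1, 2]; total = 11

1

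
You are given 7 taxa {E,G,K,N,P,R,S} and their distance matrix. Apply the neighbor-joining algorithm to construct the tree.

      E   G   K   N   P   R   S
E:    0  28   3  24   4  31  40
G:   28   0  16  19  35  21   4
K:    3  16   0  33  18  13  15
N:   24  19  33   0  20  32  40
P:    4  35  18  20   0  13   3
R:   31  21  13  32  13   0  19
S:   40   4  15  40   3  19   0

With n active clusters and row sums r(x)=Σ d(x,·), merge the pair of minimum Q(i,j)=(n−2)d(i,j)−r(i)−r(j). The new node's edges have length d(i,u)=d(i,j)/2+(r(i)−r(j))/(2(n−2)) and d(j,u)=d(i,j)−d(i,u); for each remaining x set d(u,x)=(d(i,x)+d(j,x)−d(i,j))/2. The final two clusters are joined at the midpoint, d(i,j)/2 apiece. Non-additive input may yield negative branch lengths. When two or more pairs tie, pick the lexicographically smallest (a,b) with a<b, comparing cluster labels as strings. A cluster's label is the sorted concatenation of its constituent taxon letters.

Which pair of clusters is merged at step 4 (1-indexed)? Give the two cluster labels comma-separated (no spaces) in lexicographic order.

step 1: merge (G,S) at d=4, Q=-224; branch lengths G→11/5, S→9/5; new cluster GS
  updated: d(E,GS)=32, d(GS,K)=27/2, d(GS,N)=55/2, d(GS,P)=17, d(GS,R)=18
step 2: merge (E,K) at d=3, Q=-325/2; branch lengths E→51/16, K→-3/16; new cluster EK
  updated: d(EK,GS)=85/4, d(EK,N)=27, d(EK,P)=19/2, d(EK,R)=41/2
step 3: merge (GS,R) at d=18, Q=-453/4; branch lengths GS→217/24, R→215/24; new cluster GRS
  updated: d(EK,GRS)=95/8, d(GRS,N)=83/4, d(GRS,P)=6
step 4: merge (EK,P) at d=19/2, Q=-519/8; branch lengths EK→255/32, P→49/32; new cluster EKP
  updated: d(EKP,GRS)=67/16, d(EKP,N)=75/4
step 5: merge (EKP,GRS) at d=67/16, Q=-699/16; branch lengths EKP→35/32, GRS→99/32; new cluster EGKPRS
  updated: d(EGKPRS,N)=565/32
step 6: merge (EGKPRS,N) at d=565/32; branch lengths EGKPRS→565/64, N→565/64; new cluster EGKNPRS
final tree: ((((E:51/16,K:-3/16):255/32,P:49/32):35/32,((G:11/5,S:9/5):217/24,R:215/24):99/32):565/64,N:565/64)
total length: 1803/32

EK,P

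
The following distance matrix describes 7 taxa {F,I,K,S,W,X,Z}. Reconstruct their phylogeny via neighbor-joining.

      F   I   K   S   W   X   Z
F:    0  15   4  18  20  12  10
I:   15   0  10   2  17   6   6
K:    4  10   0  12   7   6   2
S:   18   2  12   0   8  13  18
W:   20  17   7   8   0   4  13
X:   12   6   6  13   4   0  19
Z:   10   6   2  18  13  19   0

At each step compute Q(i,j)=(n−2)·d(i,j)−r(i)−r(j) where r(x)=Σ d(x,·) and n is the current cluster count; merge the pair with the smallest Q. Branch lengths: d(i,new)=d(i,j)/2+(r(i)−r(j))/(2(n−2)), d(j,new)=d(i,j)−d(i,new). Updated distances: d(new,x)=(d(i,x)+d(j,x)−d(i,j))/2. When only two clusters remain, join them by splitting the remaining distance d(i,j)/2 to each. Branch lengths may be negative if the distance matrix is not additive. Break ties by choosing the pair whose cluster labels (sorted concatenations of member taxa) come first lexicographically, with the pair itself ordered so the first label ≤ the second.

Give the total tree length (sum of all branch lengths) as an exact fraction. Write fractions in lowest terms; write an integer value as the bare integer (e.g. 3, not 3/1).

107/4

iteration 1: select I,S (d=2, Q=-117); attach at lengths (-1/2, 5/2); label the merged cluster IS
  updated: d(F,IS)=31/2, d(IS,K)=10, d(IS,W)=23/2, d(IS,X)=17/2, d(IS,Z)=11
iteration 2: select W,X (d=4, Q=-89); attach at lengths (11/4, 5/4); label the merged cluster WX
  updated: d(F,WX)=14, d(IS,WX)=8, d(K,WX)=9/2, d(WX,Z)=14
iteration 3: select IS,WX (d=8, Q=-61); attach at lengths (14/3, 10/3); label the merged cluster ISWX
  updated: d(F,ISWX)=43/4, d(ISWX,K)=13/4, d(ISWX,Z)=17/2
iteration 4: select F,K (d=4, Q=-26); attach at lengths (47/8, -15/8); label the merged cluster FK
  updated: d(FK,ISWX)=5, d(FK,Z)=4
iteration 5: select FK,ISWX (d=5, Q=-35/2); attach at lengths (1/4, 19/4); label the merged cluster FIKSWX
  updated: d(FIKSWX,Z)=15/4
iteration 6: select FIKSWX,Z (d=15/4); attach at lengths (15/8, 15/8); label the merged cluster FIKSWXZ
final tree: (((F:47/8,K:-15/8):1/4,((I:-1/2,S:5/2):14/3,(W:11/4,X:5/4):10/3):19/4):15/8,Z:15/8)
total length: 107/4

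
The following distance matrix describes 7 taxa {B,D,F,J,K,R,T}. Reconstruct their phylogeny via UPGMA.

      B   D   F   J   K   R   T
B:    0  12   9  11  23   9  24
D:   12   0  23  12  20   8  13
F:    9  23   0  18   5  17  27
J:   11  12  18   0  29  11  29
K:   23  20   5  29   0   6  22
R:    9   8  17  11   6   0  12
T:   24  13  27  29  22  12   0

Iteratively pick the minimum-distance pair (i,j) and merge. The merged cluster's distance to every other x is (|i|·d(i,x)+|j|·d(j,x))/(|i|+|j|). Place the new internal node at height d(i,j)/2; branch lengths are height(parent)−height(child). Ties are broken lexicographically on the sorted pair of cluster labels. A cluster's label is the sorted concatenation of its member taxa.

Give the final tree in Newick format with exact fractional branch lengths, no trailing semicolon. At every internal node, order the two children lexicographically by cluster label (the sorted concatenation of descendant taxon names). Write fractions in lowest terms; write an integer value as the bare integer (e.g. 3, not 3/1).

step 1: merge (F,K) at d=5; branch lengths F→5/2, K→5/2; new cluster FK
  updated: d(B,FK)=16, d(D,FK)=43/2, d(FK,J)=47/2, d(FK,R)=23/2, d(FK,T)=49/2
step 2: merge (D,R) at d=8; branch lengths D→4, R→4; new cluster DR
  updated: d(B,DR)=21/2, d(DR,FK)=33/2, d(DR,J)=23/2, d(DR,T)=25/2
step 3: merge (B,DR) at d=21/2; branch lengths B→21/4, DR→5/4; new cluster BDR
  updated: d(BDR,FK)=49/3, d(BDR,J)=34/3, d(BDR,T)=49/3
step 4: merge (BDR,J) at d=34/3; branch lengths BDR→5/12, J→17/3; new cluster BDJR
  updated: d(BDJR,FK)=145/8, d(BDJR,T)=39/2
step 5: merge (BDJR,FK) at d=145/8; branch lengths BDJR→163/48, FK→105/16; new cluster BDFJKR
  updated: d(BDFJKR,T)=127/6
step 6: merge (BDFJKR,T) at d=127/6; branch lengths BDFJKR→73/48, T→127/12; new cluster BDFJKRT
final tree: ((((B:21/4,(D:4,R:4):5/4):5/12,J:17/3):163/48,(F:5/2,K:5/2):105/16):73/48,T:127/12)
total length: 2287/48

((((B:21/4,(D:4,R:4):5/4):5/12,J:17/3):163/48,(F:5/2,K:5/2):105/16):73/48,T:127/12)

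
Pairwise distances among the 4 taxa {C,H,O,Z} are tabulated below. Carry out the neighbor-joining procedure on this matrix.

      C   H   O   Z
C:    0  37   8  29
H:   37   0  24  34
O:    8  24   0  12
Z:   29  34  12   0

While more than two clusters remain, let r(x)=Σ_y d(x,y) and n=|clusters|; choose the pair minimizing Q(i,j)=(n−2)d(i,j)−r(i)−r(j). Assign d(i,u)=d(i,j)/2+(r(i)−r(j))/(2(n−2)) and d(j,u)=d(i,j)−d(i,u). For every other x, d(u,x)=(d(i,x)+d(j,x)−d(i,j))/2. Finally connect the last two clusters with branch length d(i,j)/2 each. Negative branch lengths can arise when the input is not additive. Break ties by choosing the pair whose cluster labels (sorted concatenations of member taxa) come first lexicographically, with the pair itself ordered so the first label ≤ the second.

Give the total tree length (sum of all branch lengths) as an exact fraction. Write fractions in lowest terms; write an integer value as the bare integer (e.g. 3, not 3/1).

1. join C+O (d=8, Q=-102) ⇒ CO; edges |C|=23/2, |O|=-7/2
  updated: d(CO,H)=53/2, d(CO,Z)=33/2
2. join CO+H (d=53/2, Q=-77) ⇒ CHO; edges |CO|=9/2, |H|=22
  updated: d(CHO,Z)=12
3. join CHO+Z (d=12) ⇒ CHOZ; edges |CHO|=6, |Z|=6
final tree: (((C:23/2,O:-7/2):9/2,H:22):6,Z:6)
total length: 93/2

93/2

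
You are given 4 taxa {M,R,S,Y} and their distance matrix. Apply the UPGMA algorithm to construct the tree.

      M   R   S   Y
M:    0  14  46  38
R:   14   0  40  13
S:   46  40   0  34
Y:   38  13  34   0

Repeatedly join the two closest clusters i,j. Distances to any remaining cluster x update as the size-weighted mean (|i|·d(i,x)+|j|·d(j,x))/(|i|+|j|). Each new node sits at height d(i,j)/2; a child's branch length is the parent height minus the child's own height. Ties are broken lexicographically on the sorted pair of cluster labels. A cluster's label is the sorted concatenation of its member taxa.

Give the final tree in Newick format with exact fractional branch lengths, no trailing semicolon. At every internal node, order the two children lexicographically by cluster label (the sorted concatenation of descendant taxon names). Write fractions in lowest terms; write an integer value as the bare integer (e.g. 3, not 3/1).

1. join R+Y (d=13) ⇒ RY; edges |R|=13/2, |Y|=13/2
  updated: d(M,RY)=26, d(RY,S)=37
2. join M+RY (d=26) ⇒ MRY; edges |M|=13, |RY|=13/2
  updated: d(MRY,S)=40
3. join MRY+S (d=40) ⇒ MRSY; edges |MRY|=7, |S|=20
final tree: ((M:13,(R:13/2,Y:13/2):13/2):7,S:20)
total length: 119/2

((M:13,(R:13/2,Y:13/2):13/2):7,S:20)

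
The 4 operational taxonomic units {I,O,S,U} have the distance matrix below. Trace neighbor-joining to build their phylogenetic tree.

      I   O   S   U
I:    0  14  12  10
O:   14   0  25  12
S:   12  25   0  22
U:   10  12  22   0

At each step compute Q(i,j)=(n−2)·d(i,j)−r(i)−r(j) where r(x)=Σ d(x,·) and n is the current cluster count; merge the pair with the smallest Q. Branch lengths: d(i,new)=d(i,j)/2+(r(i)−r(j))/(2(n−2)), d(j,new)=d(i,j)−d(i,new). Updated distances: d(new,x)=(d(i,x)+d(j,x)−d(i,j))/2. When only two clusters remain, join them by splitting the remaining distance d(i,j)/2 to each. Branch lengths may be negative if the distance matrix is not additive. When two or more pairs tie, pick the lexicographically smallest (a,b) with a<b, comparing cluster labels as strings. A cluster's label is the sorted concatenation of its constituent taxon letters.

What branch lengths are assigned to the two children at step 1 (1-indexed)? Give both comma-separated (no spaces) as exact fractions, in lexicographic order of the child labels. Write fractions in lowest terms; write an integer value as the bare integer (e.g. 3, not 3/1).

1/4,47/4

1. join I+S (d=12, Q=-71) ⇒ IS; edges |I|=1/4, |S|=47/4
  updated: d(IS,O)=27/2, d(IS,U)=10
2. join IS+O (d=27/2, Q=-71/2) ⇒ IOS; edges |IS|=23/4, |O|=31/4
  updated: d(IOS,U)=17/4
3. join IOS+U (d=17/4) ⇒ IOSU; edges |IOS|=17/8, |U|=17/8
final tree: (((I:1/4,S:47/4):23/4,O:31/4):17/8,U:17/8)
total length: 119/4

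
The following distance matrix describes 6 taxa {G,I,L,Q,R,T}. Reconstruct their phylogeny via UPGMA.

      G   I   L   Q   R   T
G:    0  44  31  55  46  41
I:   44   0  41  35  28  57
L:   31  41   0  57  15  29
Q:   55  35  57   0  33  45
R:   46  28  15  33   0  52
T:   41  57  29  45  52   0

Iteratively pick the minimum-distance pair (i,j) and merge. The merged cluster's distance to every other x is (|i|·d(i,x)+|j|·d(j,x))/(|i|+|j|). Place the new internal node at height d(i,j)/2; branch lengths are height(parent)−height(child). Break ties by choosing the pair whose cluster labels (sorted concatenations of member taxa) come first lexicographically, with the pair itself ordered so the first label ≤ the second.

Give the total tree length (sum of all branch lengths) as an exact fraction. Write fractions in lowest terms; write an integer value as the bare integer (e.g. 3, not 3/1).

2695/24

iteration 1: select L,R (d=15); attach at lengths (15/2, 15/2); label the merged cluster LR
  updated: d(G,LR)=77/2, d(I,LR)=69/2, d(LR,Q)=45, d(LR,T)=81/2
iteration 2: select I,LR (d=69/2); attach at lengths (69/4, 39/4); label the merged cluster ILR
  updated: d(G,ILR)=121/3, d(ILR,Q)=125/3, d(ILR,T)=46
iteration 3: select G,ILR (d=121/3); attach at lengths (121/6, 35/12); label the merged cluster GILR
  updated: d(GILR,Q)=45, d(GILR,T)=179/4
iteration 4: select GILR,T (d=179/4); attach at lengths (53/24, 179/8); label the merged cluster GILRT
  updated: d(GILRT,Q)=45
iteration 5: select GILRT,Q (d=45); attach at lengths (1/8, 45/2); label the merged cluster GILQRT
final tree: (((G:121/6,(I:69/4,(L:15/2,R:15/2):39/4):35/12):53/24,T:179/8):1/8,Q:45/2)
total length: 2695/24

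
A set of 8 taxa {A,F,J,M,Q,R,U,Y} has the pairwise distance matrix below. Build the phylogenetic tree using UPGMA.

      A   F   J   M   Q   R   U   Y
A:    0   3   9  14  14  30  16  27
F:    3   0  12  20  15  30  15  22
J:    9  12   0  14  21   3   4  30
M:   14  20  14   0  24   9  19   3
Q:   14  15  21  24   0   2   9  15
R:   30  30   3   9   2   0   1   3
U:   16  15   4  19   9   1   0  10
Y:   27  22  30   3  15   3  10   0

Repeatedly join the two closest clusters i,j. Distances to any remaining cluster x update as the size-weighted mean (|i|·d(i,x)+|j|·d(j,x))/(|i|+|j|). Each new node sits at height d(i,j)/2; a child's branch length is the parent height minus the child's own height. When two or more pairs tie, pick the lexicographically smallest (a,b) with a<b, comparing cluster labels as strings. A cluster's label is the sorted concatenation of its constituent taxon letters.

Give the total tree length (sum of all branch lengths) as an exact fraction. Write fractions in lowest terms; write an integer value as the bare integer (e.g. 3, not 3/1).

step 1: merge (R,U) at d=1; branch lengths R→1/2, U→1/2; new cluster RU
  updated: d(A,RU)=23, d(F,RU)=45/2, d(J,RU)=7/2, d(M,RU)=14, d(Q,RU)=11/2, d(RU,Y)=13/2
step 2: merge (A,F) at d=3; branch lengths A→3/2, F→3/2; new cluster AF
  updated: d(AF,J)=21/2, d(AF,M)=17, d(AF,Q)=29/2, d(AF,RU)=91/4, d(AF,Y)=49/2
step 3: merge (M,Y) at d=3; branch lengths M→3/2, Y→3/2; new cluster MY
  updated: d(AF,MY)=83/4, d(J,MY)=22, d(MY,Q)=39/2, d(MY,RU)=41/4
step 4: merge (J,RU) at d=7/2; branch lengths J→7/4, RU→5/4; new cluster JRU
  updated: d(AF,JRU)=56/3, d(JRU,MY)=85/6, d(JRU,Q)=32/3
step 5: merge (JRU,Q) at d=32/3; branch lengths JRU→43/12, Q→16/3; new cluster JQRU
  updated: d(AF,JQRU)=141/8, d(JQRU,MY)=31/2
step 6: merge (JQRU,MY) at d=31/2; branch lengths JQRU→29/12, MY→25/4; new cluster JMQRUY
  updated: d(AF,JMQRUY)=56/3
step 7: merge (AF,JMQRUY) at d=56/3; branch lengths AF→47/6, JMQRUY→19/12; new cluster AFJMQRUY
final tree: ((A:3/2,F:3/2):47/6,(((J:7/4,(R:1/2,U:1/2):5/4):43/12,Q:16/3):29/12,(M:3/2,Y:3/2):25/4):19/12)
total length: 37

37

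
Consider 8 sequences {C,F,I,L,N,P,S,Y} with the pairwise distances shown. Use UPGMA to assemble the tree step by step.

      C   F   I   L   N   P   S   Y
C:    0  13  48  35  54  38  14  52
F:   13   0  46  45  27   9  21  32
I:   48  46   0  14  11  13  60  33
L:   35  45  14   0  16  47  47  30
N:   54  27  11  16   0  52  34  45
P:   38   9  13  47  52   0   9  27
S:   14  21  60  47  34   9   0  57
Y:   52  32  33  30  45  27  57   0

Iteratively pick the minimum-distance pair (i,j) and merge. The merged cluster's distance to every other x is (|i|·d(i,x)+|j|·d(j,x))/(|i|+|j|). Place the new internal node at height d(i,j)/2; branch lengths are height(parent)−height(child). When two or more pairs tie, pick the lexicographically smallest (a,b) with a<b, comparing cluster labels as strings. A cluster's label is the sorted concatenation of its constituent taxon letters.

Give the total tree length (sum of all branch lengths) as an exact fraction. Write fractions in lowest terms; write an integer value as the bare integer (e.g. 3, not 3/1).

1. join F+P (d=9) ⇒ FP; edges |F|=9/2, |P|=9/2
  updated: d(C,FP)=51/2, d(FP,I)=59/2, d(FP,L)=46, d(FP,N)=79/2, d(FP,S)=15, d(FP,Y)=59/2
2. join I+N (d=11) ⇒ IN; edges |I|=11/2, |N|=11/2
  updated: d(C,IN)=51, d(FP,IN)=69/2, d(IN,L)=15, d(IN,S)=47, d(IN,Y)=39
3. join C+S (d=14) ⇒ CS; edges |C|=7, |S|=7
  updated: d(CS,FP)=81/4, d(CS,IN)=49, d(CS,L)=41, d(CS,Y)=109/2
4. join IN+L (d=15) ⇒ ILN; edges |IN|=2, |L|=15/2
  updated: d(CS,ILN)=139/3, d(FP,ILN)=115/3, d(ILN,Y)=36
5. join CS+FP (d=81/4) ⇒ CFPS; edges |CS|=25/8, |FP|=45/8
  updated: d(CFPS,ILN)=127/3, d(CFPS,Y)=42
6. join ILN+Y (d=36) ⇒ ILNY; edges |ILN|=21/2, |Y|=18
  updated: d(CFPS,ILNY)=169/4
7. join CFPS+ILNY (d=169/4) ⇒ CFILNPSY; edges |CFPS|=11, |ILNY|=25/8
final tree: (((C:7,S:7):25/8,(F:9/2,P:9/2):45/8):11,(((I:11/2,N:11/2):2,L:15/2):21/2,Y:18):25/8)
total length: 759/8

759/8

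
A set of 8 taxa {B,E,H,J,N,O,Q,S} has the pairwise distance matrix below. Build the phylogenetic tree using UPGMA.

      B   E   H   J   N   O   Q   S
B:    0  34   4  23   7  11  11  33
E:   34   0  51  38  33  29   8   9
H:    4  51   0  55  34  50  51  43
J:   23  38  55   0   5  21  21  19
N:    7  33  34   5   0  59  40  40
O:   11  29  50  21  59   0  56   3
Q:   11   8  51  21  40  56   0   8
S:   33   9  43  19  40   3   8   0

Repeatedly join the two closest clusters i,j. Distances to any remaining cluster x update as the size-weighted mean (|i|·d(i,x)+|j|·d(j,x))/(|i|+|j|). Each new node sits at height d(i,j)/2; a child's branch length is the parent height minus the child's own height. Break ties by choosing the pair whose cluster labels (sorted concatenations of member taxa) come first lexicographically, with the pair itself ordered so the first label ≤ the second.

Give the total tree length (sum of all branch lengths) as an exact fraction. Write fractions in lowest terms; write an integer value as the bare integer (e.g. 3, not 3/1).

1157/16

iteration 1: select O,S (d=3); attach at lengths (3/2, 3/2); label the merged cluster OS
  updated: d(B,OS)=22, d(E,OS)=19, d(H,OS)=93/2, d(J,OS)=20, d(N,OS)=99/2, d(OS,Q)=32
iteration 2: select B,H (d=4); attach at lengths (2, 2); label the merged cluster BH
  updated: d(BH,E)=85/2, d(BH,J)=39, d(BH,N)=41/2, d(BH,OS)=137/4, d(BH,Q)=31
iteration 3: select J,N (d=5); attach at lengths (5/2, 5/2); label the merged cluster JN
  updated: d(BH,JN)=119/4, d(E,JN)=71/2, d(JN,OS)=139/4, d(JN,Q)=61/2
iteration 4: select E,Q (d=8); attach at lengths (4, 4); label the merged cluster EQ
  updated: d(BH,EQ)=147/4, d(EQ,JN)=33, d(EQ,OS)=51/2
iteration 5: select EQ,OS (d=51/2); attach at lengths (35/4, 45/4); label the merged cluster EOQS
  updated: d(BH,EOQS)=71/2, d(EOQS,JN)=271/8
iteration 6: select BH,JN (d=119/4); attach at lengths (103/8, 99/8); label the merged cluster BHJN
  updated: d(BHJN,EOQS)=555/16
iteration 7: select BHJN,EOQS (d=555/16); attach at lengths (79/32, 147/32); label the merged cluster BEHJNOQS
final tree: (((B:2,H:2):103/8,(J:5/2,N:5/2):99/8):79/32,((E:4,Q:4):35/4,(O:3/2,S:3/2):45/4):147/32)
total length: 1157/16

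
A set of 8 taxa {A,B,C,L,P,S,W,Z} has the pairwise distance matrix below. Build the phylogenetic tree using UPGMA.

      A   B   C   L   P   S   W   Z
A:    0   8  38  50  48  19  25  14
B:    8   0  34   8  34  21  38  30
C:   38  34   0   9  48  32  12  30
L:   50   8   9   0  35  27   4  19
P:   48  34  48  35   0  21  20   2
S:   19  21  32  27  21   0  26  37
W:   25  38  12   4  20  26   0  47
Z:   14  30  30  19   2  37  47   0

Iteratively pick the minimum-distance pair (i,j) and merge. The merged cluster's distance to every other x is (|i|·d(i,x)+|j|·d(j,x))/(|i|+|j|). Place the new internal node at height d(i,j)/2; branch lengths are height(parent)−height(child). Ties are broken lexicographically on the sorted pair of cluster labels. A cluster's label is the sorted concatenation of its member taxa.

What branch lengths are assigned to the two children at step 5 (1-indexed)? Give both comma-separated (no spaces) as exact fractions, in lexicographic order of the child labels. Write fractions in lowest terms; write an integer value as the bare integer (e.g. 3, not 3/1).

1. join P+Z (d=2) ⇒ PZ; edges |P|=1, |Z|=1
  updated: d(A,PZ)=31, d(B,PZ)=32, d(C,PZ)=39, d(L,PZ)=27, d(PZ,S)=29, d(PZ,W)=67/2
2. join L+W (d=4) ⇒ LW; edges |L|=2, |W|=2
  updated: d(A,LW)=75/2, d(B,LW)=23, d(C,LW)=21/2, d(LW,PZ)=121/4, d(LW,S)=53/2
3. join A+B (d=8) ⇒ AB; edges |A|=4, |B|=4
  updated: d(AB,C)=36, d(AB,LW)=121/4, d(AB,PZ)=63/2, d(AB,S)=20
4. join C+LW (d=21/2) ⇒ CLW; edges |C|=21/4, |LW|=13/4
  updated: d(AB,CLW)=193/6, d(CLW,PZ)=199/6, d(CLW,S)=85/3
5. join AB+S (d=20) ⇒ ABS; edges |AB|=6, |S|=10
  updated: d(ABS,CLW)=278/9, d(ABS,PZ)=92/3
6. join ABS+PZ (d=92/3) ⇒ ABPSZ; edges |ABS|=16/3, |PZ|=43/3
  updated: d(ABPSZ,CLW)=159/5
7. join ABPSZ+CLW (d=159/5) ⇒ ABCLPSWZ; edges |ABPSZ|=17/30, |CLW|=213/20
final tree: ((((A:4,B:4):6,S:10):16/3,(P:1,Z:1):43/3):17/30,(C:21/4,(L:2,W:2):13/4):213/20)
total length: 4163/60

6,10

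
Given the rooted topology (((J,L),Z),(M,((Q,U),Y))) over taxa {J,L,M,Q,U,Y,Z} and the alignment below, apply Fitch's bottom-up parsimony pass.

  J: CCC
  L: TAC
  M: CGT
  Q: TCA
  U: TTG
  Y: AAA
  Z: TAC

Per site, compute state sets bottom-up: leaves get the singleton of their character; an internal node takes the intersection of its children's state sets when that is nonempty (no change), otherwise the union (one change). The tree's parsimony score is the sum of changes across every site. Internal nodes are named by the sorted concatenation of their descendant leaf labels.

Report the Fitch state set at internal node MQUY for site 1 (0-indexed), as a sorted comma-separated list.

site 0, node JL: J={C} ∪ L={T} → {C,T} (+1)
site 0, node JLZ: JL={C,T} ∩ Z={T} → {T} (+0)
site 0, node QU: Q={T} ∩ U={T} → {T} (+0)
site 0, node QUY: QU={T} ∪ Y={A} → {A,T} (+1)
site 0, node MQUY: M={C} ∪ QUY={A,T} → {A,C,T} (+1)
site 0, node JLMQUYZ: JLZ={T} ∩ MQUY={A,C,T} → {T} (+0)
site 1, node JL: J={C} ∪ L={A} → {A,C} (+1)
site 1, node JLZ: JL={A,C} ∩ Z={A} → {A} (+0)
site 1, node QU: Q={C} ∪ U={T} → {C,T} (+1)
site 1, node QUY: QU={C,T} ∪ Y={A} → {A,C,T} (+1)
site 1, node MQUY: M={G} ∪ QUY={A,C,T} → {A,C,G,T} (+1)
site 1, node JLMQUYZ: JLZ={A} ∩ MQUY={A,C,G,T} → {A} (+0)
site 2, node JL: J={C} ∩ L={C} → {C} (+0)
site 2, node JLZ: JL={C} ∩ Z={C} → {C} (+0)
site 2, node QU: Q={A} ∪ U={G} → {A,G} (+1)
site 2, node QUY: QU={A,G} ∩ Y={A} → {A} (+0)
site 2, node MQUY: M={T} ∪ QUY={A} → {A,T} (+1)
site 2, node JLMQUYZ: JLZ={C} ∪ MQUY={A,T} → {A,C,T} (+1)
per-site changes: [3, 4, 3]; total = 10

A,C,G,T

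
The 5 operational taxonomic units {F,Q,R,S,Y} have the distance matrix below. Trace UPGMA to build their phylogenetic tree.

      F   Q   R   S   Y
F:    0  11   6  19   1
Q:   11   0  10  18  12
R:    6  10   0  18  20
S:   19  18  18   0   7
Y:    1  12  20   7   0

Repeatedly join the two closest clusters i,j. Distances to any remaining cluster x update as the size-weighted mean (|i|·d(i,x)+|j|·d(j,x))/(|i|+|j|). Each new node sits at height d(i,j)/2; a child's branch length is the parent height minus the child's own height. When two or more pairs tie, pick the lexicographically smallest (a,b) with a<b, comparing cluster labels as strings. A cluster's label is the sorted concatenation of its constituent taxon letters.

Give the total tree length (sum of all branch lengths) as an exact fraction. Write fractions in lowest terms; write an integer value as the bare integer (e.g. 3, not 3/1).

1. join F+Y (d=1) ⇒ FY; edges |F|=1/2, |Y|=1/2
  updated: d(FY,Q)=23/2, d(FY,R)=13, d(FY,S)=13
2. join Q+R (d=10) ⇒ QR; edges |Q|=5, |R|=5
  updated: d(FY,QR)=49/4, d(QR,S)=18
3. join FY+QR (d=49/4) ⇒ FQRY; edges |FY|=45/8, |QR|=9/8
  updated: d(FQRY,S)=31/2
4. join FQRY+S (d=31/2) ⇒ FQRSY; edges |FQRY|=13/8, |S|=31/4
final tree: (((F:1/2,Y:1/2):45/8,(Q:5,R:5):9/8):13/8,S:31/4)
total length: 217/8

217/8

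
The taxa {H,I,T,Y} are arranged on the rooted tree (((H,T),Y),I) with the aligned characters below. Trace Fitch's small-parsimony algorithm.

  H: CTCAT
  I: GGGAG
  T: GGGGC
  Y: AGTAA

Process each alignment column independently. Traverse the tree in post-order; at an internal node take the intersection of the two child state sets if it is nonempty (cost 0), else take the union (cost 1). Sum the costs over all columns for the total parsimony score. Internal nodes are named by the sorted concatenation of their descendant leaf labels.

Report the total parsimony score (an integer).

site 0, node HT: H={C} ∪ T={G} → {C,G} (+1)
site 0, node HTY: HT={C,G} ∪ Y={A} → {A,C,G} (+1)
site 0, node HITY: HTY={A,C,G} ∩ I={G} → {G} (+0)
site 1, node HT: H={T} ∪ T={G} → {G,T} (+1)
site 1, node HTY: HT={G,T} ∩ Y={G} → {G} (+0)
site 1, node HITY: HTY={G} ∩ I={G} → {G} (+0)
site 2, node HT: H={C} ∪ T={G} → {C,G} (+1)
site 2, node HTY: HT={C,G} ∪ Y={T} → {C,G,T} (+1)
site 2, node HITY: HTY={C,G,T} ∩ I={G} → {G} (+0)
site 3, node HT: H={A} ∪ T={G} → {A,G} (+1)
site 3, node HTY: HT={A,G} ∩ Y={A} → {A} (+0)
site 3, node HITY: HTY={A} ∩ I={A} → {A} (+0)
site 4, node HT: H={T} ∪ T={C} → {C,T} (+1)
site 4, node HTY: HT={C,T} ∪ Y={A} → {A,C,T} (+1)
site 4, node HITY: HTY={A,C,T} ∪ I={G} → {A,C,G,T} (+1)
per-site changes: [2, 1, 2, 1, 3]; total = 9

9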